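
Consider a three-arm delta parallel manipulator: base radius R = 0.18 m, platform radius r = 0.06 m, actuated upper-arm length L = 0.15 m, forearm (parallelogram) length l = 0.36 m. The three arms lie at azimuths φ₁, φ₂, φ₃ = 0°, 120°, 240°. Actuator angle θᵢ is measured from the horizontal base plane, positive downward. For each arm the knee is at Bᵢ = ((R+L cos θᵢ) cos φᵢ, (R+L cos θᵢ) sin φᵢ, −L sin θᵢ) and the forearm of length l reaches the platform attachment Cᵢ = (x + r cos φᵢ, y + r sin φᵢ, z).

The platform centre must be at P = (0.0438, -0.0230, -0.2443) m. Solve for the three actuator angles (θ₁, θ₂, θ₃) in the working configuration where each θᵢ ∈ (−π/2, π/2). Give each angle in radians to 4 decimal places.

φ1=0.0° → target in arm frame (0.0438, -0.0230)
  e−x'=0.0762;  (l²−L²−(e−x')²−y'²−z²)/2L = 0.1369
  γ=atan2(-0.2443,0.0762)=-1.2684;  ψ=arccos(0.5351)=1.0062;  θ1=γ+ψ≈-0.2623
φ2=120.0° → target in arm frame (-0.0418, -0.0264)
  A=0.1618, B=-0.2443, C=(l²−L²−A²−y'²−z²)/(2L)=0.0684
  θ2 = atan2(B,A) + arccos(C/0.2930) = 0.3493
rotate P by −φ3: (-0.0020, 0.0494, -0.2443)
  e−x'=0.1220;  (l²−L²−(e−x')²−y'²−z²)/2L = 0.1003
  √(A²+B²)=0.2731;  θ3 = -1.1077+1.1946 ≈ 0.0869

θ₁ = -0.2623, θ₂ = 0.3493, θ₃ = 0.0869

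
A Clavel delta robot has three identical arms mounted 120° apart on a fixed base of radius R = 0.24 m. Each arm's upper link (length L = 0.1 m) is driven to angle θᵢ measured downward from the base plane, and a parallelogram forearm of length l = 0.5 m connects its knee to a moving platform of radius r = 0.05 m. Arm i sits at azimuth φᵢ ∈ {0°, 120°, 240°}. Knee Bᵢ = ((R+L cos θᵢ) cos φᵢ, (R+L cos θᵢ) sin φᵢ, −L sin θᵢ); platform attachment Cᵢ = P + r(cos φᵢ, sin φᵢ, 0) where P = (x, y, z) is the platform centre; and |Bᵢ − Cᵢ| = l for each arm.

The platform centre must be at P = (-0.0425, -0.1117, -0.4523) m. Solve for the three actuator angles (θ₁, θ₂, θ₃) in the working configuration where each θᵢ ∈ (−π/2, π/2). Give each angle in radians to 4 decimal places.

θ₁ = 0.7856, θ₂ = 0.9599, θ₃ = -0.1743

arm 1 (φ=0.0°): x'=-0.0425, y'=-0.1117
  A=0.2325, B=-0.4523, C=(l²−L²−A²−y'²−z²)/(2L)=-0.1555
  √(A²+B²)=0.5086;  θ1 = -1.0960+1.8816 ≈ 0.7856
arm 2 (φ=120.0°): x'=-0.0755, y'=0.0927
  A=0.2655, B=-0.4523, C=(l²−L²−A²−y'²−z²)/(2L)=-0.2182
  θ2 = atan2(B,A) + arccos(C/0.5245) = 0.9599
φ3=240.0° → target in arm frame (0.1180, 0.0190)
  e−x'=0.0720;  (l²−L²−(e−x')²−y'²−z²)/2L = 0.1494
  √(A²+B²)=0.4580;  θ3 = -1.4129+1.2386 ≈ -0.1743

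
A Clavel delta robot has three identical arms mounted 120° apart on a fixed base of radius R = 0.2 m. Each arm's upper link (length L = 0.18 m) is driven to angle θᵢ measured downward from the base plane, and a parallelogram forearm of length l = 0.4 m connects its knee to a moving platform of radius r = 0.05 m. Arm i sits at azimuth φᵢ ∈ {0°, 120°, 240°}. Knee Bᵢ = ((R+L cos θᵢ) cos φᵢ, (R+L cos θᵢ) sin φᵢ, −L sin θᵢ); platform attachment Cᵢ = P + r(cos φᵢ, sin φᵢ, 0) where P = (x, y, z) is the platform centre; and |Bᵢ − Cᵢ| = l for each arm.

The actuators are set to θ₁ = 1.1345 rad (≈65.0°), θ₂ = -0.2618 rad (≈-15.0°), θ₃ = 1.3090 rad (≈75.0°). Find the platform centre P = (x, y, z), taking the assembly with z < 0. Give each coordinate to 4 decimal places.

(-0.0778, 0.1953, -0.3351)

φ1=0.0°: virtual centre (0.2261, 0.0000, -0.1631), radius l
arm 2 at φ=120.0°: (R−r)+L cos θ2 = 0.3239;  O2 = (-0.1619, 0.2805, 0.0466)
φ3=240.0°: virtual centre (-0.0983, -0.1702, -0.1739), radius l
subtract pairs → two planes through P
linear system: -0.7760x+0.5610y = 0.0293−0.4195z; -0.6487x+-0.3405y = -0.0088−-0.0215z
det = 0.6281;  x = -0.0080+0.2082z,  y = 0.0412+-0.4597z
into |P−O₁|² = l²: 1.2547z² + 0.1909z + -0.0769 = 0;  Δ = 0.4224;  z = -0.3351 or 0.1829 → z<0 root = -0.3351
x = -0.0778, y = 0.1953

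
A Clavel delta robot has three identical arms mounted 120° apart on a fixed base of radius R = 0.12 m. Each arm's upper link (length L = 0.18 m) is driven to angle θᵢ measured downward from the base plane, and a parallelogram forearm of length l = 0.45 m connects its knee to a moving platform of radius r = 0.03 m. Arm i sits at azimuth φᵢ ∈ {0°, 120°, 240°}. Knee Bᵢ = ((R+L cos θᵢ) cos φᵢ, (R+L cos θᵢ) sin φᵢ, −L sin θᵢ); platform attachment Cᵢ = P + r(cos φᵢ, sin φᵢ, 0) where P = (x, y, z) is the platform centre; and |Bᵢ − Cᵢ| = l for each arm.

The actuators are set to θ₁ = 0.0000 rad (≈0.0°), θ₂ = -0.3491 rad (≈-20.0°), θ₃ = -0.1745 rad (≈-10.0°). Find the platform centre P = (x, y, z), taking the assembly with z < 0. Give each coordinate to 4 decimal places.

φ1=0.0°: virtual centre (0.2700, 0.0000, 0.0000), radius l
arm 2 at φ=120.0°: ρ2 = 0.2591;  S2 = (-0.1296, 0.2244, 0.0616)
arm 3 at φ=240.0°: ρ3 = 0.2673;  S3 = (-0.1336, -0.2315, 0.0313)
eliminate P² terms by subtracting sphere 1 from 2 and 3
linear system: -0.7991x+0.4488y = -0.0020−0.1231z; -0.8073x+-0.4629y = -0.0005−0.0625z
Cramer: x(z) = 0.0015+0.1162z;  y(z) = -0.0016-0.0675z
sphere 1 gives Az²+Bz+C=0 with A=1.0181, B=-0.0621, C=-0.1304;  B²−4AC=0.5350;  roots -0.3287, 0.3897;  negative root z = -0.3287
x = -0.0366, y = 0.0206

(-0.0366, 0.0206, -0.3287)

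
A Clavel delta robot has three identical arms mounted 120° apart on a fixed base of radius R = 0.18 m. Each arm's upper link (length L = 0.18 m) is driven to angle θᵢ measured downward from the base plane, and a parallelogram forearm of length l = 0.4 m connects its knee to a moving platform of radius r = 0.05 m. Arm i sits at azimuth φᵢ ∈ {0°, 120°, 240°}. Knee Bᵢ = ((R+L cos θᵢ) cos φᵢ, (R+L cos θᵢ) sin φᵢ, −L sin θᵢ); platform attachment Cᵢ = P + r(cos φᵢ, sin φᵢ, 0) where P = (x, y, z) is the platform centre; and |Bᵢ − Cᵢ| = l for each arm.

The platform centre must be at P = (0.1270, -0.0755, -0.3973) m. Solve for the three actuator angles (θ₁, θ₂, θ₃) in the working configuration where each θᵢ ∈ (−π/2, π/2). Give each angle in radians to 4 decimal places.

θ₁ = 0.2617, θ₂ = 1.2214, θ₃ = 0.7851

arm 1 (φ=0.0°): x'=0.1270, y'=-0.0755
  A cos θ + B sin θ = C:  0.0030·cos θ + -0.3973·sin θ = -0.0999
  √(A²+B²)=0.3973;  θ1 = -1.5632+1.8249 ≈ 0.2617
φ2=120.0° → target in arm frame (-0.1289, -0.0722)
  e−x'=0.2589;  (l²−L²−(e−x')²−y'²−z²)/2L = -0.2847
  γ=atan2(-0.3973,0.2589)=-0.9933;  ψ=arccos(-0.6003)=2.2147;  θ2=γ+ψ≈1.2214
rotate P by −φ3: (0.0019, 0.1477, -0.3973)
  e−x'=0.1281;  (l²−L²−(e−x')²−y'²−z²)/2L = -0.1902
  √(A²+B²)=0.4174;  θ3 = -1.2589+2.0440 ≈ 0.7851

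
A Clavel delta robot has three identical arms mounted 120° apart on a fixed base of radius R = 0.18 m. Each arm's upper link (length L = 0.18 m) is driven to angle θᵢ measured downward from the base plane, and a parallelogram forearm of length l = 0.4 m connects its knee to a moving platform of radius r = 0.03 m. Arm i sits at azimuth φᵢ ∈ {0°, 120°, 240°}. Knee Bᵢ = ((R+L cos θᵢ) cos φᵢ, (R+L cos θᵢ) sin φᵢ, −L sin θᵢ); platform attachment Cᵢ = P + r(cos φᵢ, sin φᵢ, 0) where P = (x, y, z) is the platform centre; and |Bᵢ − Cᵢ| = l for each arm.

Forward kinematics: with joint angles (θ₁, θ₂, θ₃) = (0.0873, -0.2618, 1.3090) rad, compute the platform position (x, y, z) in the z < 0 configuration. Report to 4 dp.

O1 = (0.3293·cos0.0°, 0.3293·sin0.0°, -0.0157) = (0.3293, 0.0000, -0.0157)
O2 = (0.3239·cos120.0°, 0.3239·sin120.0°, 0.0466) = (-0.1619, 0.2805, 0.0466)
O3 = (0.1966·cos240.0°, 0.1966·sin240.0°, -0.1739) = (-0.0983, -0.1702, -0.1739)
subtract pairs → two planes through P
plane₁₂: -0.9825x+0.5610y+0.1246z = -0.0016
det = 0.8143;  x = 0.0281+-0.1658z,  y = 0.0463+-0.5125z
sphere 1 gives Az²+Bz+C=0 with A=1.2902, B=0.0838, C=-0.0669;  B²−4AC=0.3522;  roots -0.2625, 0.1975;  negative root z = -0.2625
x = 0.0716, y = 0.1809

(0.0716, 0.1809, -0.2625)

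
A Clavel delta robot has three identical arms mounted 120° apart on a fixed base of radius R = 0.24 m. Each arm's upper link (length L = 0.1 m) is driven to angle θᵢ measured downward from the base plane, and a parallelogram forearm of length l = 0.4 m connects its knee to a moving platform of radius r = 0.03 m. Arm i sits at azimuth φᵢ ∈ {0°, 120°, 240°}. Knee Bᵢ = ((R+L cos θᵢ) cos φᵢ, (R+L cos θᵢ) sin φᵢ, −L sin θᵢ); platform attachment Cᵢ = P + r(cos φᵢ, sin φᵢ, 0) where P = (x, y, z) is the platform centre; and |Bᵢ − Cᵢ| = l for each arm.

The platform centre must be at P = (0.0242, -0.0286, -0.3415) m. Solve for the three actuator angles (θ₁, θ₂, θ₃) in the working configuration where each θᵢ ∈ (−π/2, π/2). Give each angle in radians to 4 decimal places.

rotate P by −φ1: (0.0242, -0.0286, -0.3415)
  A=0.1858, B=-0.3415, C=(l²−L²−A²−y'²−z²)/(2L)=-0.0098
  γ=atan2(-0.3415,0.1858)=-1.0725;  ψ=arccos(-0.0252)=1.5960;  θ1=γ+ψ≈0.5235
φ2=120.0° → target in arm frame (-0.0369, -0.0067)
  A cos θ + B sin θ = C:  0.2469·cos θ + -0.3415·sin θ = -0.1381
  γ=atan2(-0.3415,0.2469)=-0.9449;  ψ=arccos(-0.3276)=1.9046;  θ2=γ+ψ≈0.9597
arm 3 (φ=240.0°): x'=0.0127, y'=0.0353
  A=0.1973, B=-0.3415, C=(l²−L²−A²−y'²−z²)/(2L)=-0.0340
  γ=atan2(-0.3415,0.1973)=-1.0468;  ψ=arccos(-0.0863)=1.6572;  θ3=γ+ψ≈0.6103

θ₁ = 0.5235, θ₂ = 0.9597, θ₃ = 0.6103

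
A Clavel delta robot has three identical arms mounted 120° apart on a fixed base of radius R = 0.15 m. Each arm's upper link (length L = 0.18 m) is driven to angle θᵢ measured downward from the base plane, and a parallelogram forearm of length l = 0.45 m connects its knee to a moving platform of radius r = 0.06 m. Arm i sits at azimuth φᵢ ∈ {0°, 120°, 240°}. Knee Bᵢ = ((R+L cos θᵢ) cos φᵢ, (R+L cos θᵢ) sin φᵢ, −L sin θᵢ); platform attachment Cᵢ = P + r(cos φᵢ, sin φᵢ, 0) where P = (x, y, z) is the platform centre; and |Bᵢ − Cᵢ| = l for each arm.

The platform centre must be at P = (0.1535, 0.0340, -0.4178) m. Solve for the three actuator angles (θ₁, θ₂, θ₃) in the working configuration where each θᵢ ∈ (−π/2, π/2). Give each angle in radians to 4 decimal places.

θ₁ = -0.0874, θ₂ = 0.6109, θ₃ = 0.7853

rotate P by −φ1: (0.1535, 0.0340, -0.4178)
  A=-0.0635, B=-0.4178, C=(l²−L²−A²−y'²−z²)/(2L)=-0.0268
  √(A²+B²)=0.4226;  θ1 = -1.7216+1.6342 ≈ -0.0874
rotate P by −φ2: (-0.0473, -0.1499, -0.4178)
  e−x'=0.1373;  (l²−L²−(e−x')²−y'²−z²)/2L = -0.1272
  γ=atan2(-0.4178,0.1373)=-1.2533;  ψ=arccos(-0.2892)=1.8642;  θ2=γ+ψ≈0.6109
arm 3 (φ=240.0°): x'=-0.1062, y'=0.1159
  e−x'=0.1962;  (l²−L²−(e−x')²−y'²−z²)/2L = -0.1566
  √(A²+B²)=0.4616;  θ3 = -1.1318+1.9170 ≈ 0.7853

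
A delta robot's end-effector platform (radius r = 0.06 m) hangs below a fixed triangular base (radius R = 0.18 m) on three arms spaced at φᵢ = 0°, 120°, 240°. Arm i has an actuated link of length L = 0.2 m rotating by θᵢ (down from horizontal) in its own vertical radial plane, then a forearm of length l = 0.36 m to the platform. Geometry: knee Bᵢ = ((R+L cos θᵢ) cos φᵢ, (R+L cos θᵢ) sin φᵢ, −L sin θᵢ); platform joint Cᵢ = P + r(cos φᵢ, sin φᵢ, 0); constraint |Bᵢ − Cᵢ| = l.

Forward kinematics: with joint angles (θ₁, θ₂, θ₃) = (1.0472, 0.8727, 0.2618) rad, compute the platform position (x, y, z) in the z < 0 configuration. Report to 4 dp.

(-0.0824, -0.0834, -0.3498)

φ1=0.0°: virtual centre (0.2200, 0.0000, -0.1732), radius l
S2 = (0.2486·cos120.0°, 0.2486·sin120.0°, -0.1532) = (-0.1243, 0.2153, -0.1532)
S3 = (0.3132·cos240.0°, 0.3132·sin240.0°, -0.0518) = (-0.1566, -0.2712, -0.0518)
eliminate P² terms by subtracting sphere 1 from 2 and 3
plane₁₂: -0.6886x+0.4305y+0.0400z = 0.0069
det = 0.6978;  x = -0.0191+0.1809z,  y = -0.0147+0.1965z
into |P−S₁|² = l²: 1.0714z² + 0.2541z + -0.0422 = 0;  Δ = 0.2454;  z = -0.3498 or 0.1126 → z<0 root = -0.3498
x = -0.0824, y = -0.0834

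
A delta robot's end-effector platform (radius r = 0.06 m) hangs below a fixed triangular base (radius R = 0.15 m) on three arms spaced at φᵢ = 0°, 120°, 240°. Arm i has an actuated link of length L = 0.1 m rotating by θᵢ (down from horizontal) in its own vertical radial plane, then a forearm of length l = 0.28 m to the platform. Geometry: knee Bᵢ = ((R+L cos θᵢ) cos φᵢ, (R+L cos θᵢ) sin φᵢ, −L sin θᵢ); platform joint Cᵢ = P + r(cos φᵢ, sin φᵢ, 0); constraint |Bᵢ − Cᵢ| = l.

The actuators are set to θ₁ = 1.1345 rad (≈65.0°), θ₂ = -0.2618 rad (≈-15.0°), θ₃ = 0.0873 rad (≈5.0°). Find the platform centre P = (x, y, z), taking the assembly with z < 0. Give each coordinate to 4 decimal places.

(-0.1171, 0.0227, -0.2160)

centre 1 = (0.1323·cos0.0°, 0.1323·sin0.0°, -0.0906) = (0.1323, 0.0000, -0.0906)
arm 2 at φ=120.0°: (R−r)+L cos θ2 = 0.1866;  centre 2 = (-0.0933, 0.1616, 0.0259)
centre 3 = (0.1896·cos240.0°, 0.1896·sin240.0°, -0.0087) = (-0.0948, -0.1642, -0.0087)
eliminate P² terms by subtracting sphere 1 from 2 and 3
[-0.4511 0.3232 0.2330]·P = 0.0098;  [-0.4541 -0.3284 0.1638]·P = 0.0103
det = 0.2949;  x = -0.0222+0.4390z,  y = -0.0007+-0.1082z
quadratic in z: (1.2045)z²+(0.0458)z+(-0.0463)=0, √Δ=0.4746 → z ∈ {-0.2160, 0.1780}; z = -0.2160 (taking z<0)
x = -0.1171, y = 0.0227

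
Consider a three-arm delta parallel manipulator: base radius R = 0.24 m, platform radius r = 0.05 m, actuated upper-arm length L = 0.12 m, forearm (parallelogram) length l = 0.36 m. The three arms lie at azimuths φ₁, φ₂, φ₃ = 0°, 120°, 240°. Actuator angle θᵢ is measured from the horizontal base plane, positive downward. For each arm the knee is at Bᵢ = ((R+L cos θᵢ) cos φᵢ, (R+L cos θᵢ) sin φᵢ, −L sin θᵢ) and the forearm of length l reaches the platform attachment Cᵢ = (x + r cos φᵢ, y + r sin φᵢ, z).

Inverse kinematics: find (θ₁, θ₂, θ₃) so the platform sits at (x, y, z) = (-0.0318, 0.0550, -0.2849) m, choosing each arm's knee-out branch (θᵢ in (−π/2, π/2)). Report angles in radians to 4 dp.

arm 1 (φ=0.0°): x'=-0.0318, y'=0.0550
  A=0.2218, B=-0.2849, C=(l²−L²−A²−y'²−z²)/(2L)=-0.0758
  θ1 = atan2(B,A) + arccos(C/0.3611) = 0.8730
arm 2 (φ=120.0°): x'=0.0635, y'=0.0000
  A=0.1265, B=-0.2849, C=(l²−L²−A²−y'²−z²)/(2L)=0.0752
  θ2 = atan2(B,A) + arccos(C/0.3117) = 0.1743
arm 3 (φ=240.0°): x'=-0.0317, y'=-0.0550
  e−x'=0.2217;  (l²−L²−(e−x')²−y'²−z²)/2L = -0.0757
  θ3 = atan2(B,A) + arccos(C/0.3610) = 0.8725

θ₁ = 0.8730, θ₂ = 0.1743, θ₃ = 0.8725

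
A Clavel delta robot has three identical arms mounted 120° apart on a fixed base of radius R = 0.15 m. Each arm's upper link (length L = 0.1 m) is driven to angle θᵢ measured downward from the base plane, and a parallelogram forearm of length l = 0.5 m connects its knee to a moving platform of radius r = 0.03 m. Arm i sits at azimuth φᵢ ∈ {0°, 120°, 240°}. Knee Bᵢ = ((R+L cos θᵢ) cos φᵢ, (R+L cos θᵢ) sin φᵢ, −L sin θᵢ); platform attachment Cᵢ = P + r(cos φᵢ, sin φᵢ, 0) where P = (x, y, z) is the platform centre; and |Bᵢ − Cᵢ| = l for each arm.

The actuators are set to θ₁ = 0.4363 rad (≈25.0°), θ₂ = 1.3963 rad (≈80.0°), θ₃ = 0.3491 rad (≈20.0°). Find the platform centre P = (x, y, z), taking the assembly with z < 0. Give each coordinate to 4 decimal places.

O1 = (0.2106·cos0.0°, 0.2106·sin0.0°, -0.0423) = (0.2106, 0.0000, -0.0423)
arm 2 at φ=120.0°: ρ2 = 0.1374;  O2 = (-0.0687, 0.1190, -0.0985)
φ3=240.0°: virtual centre (-0.1070, -0.1853, -0.0342), radius l
|O₂|²−|O₁|² = -0.0176;  |O₃|²−|O₁|² = 0.0008
linear system: -0.5586x+0.2379y = -0.0176−-0.1124z; -0.6352x+-0.3706y = 0.0008−0.0161z
det = 0.3582;  x = 0.0177+-0.1057z,  y = -0.0324+0.2246z
into |P−O₁|² = l²: 1.0616z² + 0.1107z + -0.2099 = 0;  Δ = 0.9037;  z = -0.4999 or 0.3956 → z<0 root = -0.4999
x = 0.0705, y = -0.1447

(0.0705, -0.1447, -0.4999)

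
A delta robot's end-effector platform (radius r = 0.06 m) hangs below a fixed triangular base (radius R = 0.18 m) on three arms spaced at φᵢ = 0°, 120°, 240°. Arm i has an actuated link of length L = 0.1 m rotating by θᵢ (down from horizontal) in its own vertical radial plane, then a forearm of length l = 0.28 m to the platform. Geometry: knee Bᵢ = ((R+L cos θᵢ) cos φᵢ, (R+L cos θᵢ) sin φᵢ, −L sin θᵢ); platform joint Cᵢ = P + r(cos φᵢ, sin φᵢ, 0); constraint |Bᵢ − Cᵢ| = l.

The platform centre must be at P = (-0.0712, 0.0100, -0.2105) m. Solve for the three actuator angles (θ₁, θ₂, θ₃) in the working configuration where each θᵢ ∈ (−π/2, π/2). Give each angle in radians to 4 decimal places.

θ₁ = 0.9602, θ₂ = 0.0001, θ₃ = 0.1753

arm 1 (φ=0.0°): x'=-0.0712, y'=0.0100
  A=0.1912, B=-0.2105, C=(l²−L²−A²−y'²−z²)/(2L)=-0.0628
  θ1 = atan2(B,A) + arccos(C/0.2844) = 0.9602
arm 2 (φ=120.0°): x'=0.0443, y'=0.0567
  e−x'=0.0757;  (l²−L²−(e−x')²−y'²−z²)/2L = 0.0757
  θ2 = atan2(B,A) + arccos(C/0.2237) = 0.0001
rotate P by −φ3: (0.0269, -0.0667, -0.2105)
  e−x'=0.0931;  (l²−L²−(e−x')²−y'²−z²)/2L = 0.0549
  θ3 = atan2(B,A) + arccos(C/0.2302) = 0.1753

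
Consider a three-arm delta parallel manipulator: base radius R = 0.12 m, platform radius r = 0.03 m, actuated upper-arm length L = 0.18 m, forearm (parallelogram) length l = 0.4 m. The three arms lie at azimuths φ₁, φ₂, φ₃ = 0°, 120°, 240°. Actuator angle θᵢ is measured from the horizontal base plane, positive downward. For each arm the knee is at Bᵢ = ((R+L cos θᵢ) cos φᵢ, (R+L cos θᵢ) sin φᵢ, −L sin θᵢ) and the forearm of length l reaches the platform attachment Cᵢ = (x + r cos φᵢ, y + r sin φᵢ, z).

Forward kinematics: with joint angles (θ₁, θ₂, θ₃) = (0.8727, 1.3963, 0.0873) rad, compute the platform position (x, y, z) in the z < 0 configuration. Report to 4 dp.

(-0.0027, -0.2267, -0.3932)

φ1=0.0°: virtual centre (0.2057, 0.0000, -0.1379), radius l
S2 = (0.1213·cos120.0°, 0.1213·sin120.0°, -0.1773) = (-0.0606, 0.1050, -0.1773)
φ3=240.0°: virtual centre (-0.1347, -0.2332, -0.0157), radius l
|S₂|²−|S₁|² = -0.0152;  |S₃|²−|S₁|² = 0.0115
linear system: -0.5326x+0.2100y = -0.0152−-0.0787z; -0.6807x+-0.4665y = 0.0115−0.2444z
Cramer: x(z) = 0.0120+0.0373z;  y(z) = -0.0420+0.4695z
into |P−S₁|² = l²: 1.2218z² + 0.2219z + -0.1017 = 0;  Δ = 0.5462;  z = -0.3932 or 0.2116 → z<0 root = -0.3932
x = -0.0027, y = -0.2267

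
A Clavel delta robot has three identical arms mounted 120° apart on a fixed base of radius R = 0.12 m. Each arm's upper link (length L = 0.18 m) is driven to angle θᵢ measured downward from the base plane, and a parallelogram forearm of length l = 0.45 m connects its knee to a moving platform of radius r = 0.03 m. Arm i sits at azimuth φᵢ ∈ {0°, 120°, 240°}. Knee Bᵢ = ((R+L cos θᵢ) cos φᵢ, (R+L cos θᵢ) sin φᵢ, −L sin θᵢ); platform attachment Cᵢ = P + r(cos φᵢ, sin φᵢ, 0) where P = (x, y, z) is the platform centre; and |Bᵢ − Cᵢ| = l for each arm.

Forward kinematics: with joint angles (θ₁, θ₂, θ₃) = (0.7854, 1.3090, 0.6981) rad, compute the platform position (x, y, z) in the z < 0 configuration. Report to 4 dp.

O1 = (0.2173·cos0.0°, 0.2173·sin0.0°, -0.1273) = (0.2173, 0.0000, -0.1273)
arm 2 at φ=120.0°: e+L cos θ2 = 0.1366;  O2 = (-0.0683, 0.1183, -0.1739)
φ3=240.0°: virtual centre (-0.1139, -0.1974, -0.1157), radius l
subtract pairs → two planes through P
plane₁₂: -0.5711x+0.2366y+-0.0932z = -0.0145
det = 0.3822;  x = 0.0138+-0.0819z,  y = -0.0280+0.1961z
sphere 1 gives Az²+Bz+C=0 with A=1.0452, B=0.2769, C=-0.1441;  B²−4AC=0.6792;  roots -0.5267, 0.2618;  negative root z = -0.5267
x = 0.0570, y = -0.1313

(0.0570, -0.1313, -0.5267)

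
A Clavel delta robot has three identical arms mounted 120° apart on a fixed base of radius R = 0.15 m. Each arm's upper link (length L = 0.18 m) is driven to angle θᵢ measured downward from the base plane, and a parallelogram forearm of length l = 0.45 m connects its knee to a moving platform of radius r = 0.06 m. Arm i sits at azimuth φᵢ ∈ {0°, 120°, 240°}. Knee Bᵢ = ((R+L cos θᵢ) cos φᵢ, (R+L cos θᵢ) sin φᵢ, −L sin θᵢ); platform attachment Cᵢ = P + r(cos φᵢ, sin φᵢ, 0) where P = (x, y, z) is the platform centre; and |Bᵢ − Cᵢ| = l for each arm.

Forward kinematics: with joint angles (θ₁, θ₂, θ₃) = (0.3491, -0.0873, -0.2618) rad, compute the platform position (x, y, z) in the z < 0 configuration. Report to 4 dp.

φ1=0.0°: virtual centre (0.2591, 0.0000, -0.0616), radius l
arm 2 at φ=120.0°: ρ2 = 0.2693;  S2 = (-0.1347, 0.2332, 0.0157)
S3 = (0.2639·cos240.0°, 0.2639·sin240.0°, 0.0466) = (-0.1319, -0.2285, 0.0466)
subtract pairs → two planes through P
plane₁₂: -0.7876x+0.4665y+0.1545z = 0.0018
det = 0.7248;  x = -0.0017+0.2367z,  y = 0.0011+0.0683z
into |P−S₁|² = l²: 1.0607z² + -0.0002z + -0.1307 = 0;  Δ = 0.5544;  z = -0.3509 or 0.3511 → z<0 root = -0.3509
x = -0.0847, y = -0.0229

(-0.0847, -0.0229, -0.3509)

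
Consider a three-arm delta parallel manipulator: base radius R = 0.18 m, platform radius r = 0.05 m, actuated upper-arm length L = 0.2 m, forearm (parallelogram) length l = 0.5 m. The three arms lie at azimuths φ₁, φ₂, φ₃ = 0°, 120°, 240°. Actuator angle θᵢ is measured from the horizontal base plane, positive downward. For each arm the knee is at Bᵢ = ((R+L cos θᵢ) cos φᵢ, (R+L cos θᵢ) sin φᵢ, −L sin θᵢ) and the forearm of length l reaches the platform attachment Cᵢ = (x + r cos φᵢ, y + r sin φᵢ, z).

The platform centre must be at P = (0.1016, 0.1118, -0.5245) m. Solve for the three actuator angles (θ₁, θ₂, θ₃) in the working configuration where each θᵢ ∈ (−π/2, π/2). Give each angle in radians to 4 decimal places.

θ₁ = 0.4365, θ₂ = 0.6111, θ₃ = 1.1344

arm 1 (φ=0.0°): x'=0.1016, y'=0.1118
  A cos θ + B sin θ = C:  0.0284·cos θ + -0.5245·sin θ = -0.1960
  √(A²+B²)=0.5253;  θ1 = -1.5167+1.9532 ≈ 0.4365
φ2=120.0° → target in arm frame (0.0460, -0.1439)
  A cos θ + B sin θ = C:  0.0840·cos θ + -0.5245·sin θ = -0.2321
  θ2 = atan2(B,A) + arccos(C/0.5312) = 0.6111
rotate P by −φ3: (-0.1476, 0.0321, -0.5245)
  e−x'=0.2776;  (l²−L²−(e−x')²−y'²−z²)/2L = -0.3580
  θ3 = atan2(B,A) + arccos(C/0.5934) = 1.1344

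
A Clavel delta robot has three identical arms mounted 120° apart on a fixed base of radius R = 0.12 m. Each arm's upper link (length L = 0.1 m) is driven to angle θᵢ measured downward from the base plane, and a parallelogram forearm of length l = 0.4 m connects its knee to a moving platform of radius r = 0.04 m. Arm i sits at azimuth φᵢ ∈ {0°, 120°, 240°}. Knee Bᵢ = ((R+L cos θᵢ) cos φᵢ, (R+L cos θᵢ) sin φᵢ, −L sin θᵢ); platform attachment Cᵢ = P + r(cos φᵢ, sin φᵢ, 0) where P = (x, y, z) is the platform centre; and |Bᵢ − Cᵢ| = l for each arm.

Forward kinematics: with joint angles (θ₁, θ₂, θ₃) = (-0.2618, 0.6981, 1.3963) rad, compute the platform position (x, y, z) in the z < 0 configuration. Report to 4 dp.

arm 1 at φ=0.0°: e+L cos θ1 = 0.1766;  centre 1 = (0.1766, 0.0000, 0.0259)
φ2=120.0°: virtual centre (-0.0783, 0.1356, -0.0643), radius l
arm 3 at φ=240.0°: e+L cos θ3 = 0.0974;  centre 3 = (-0.0487, -0.0843, -0.0985)
subtract pairs → two planes through P
linear system: -0.5098x+0.2713y = -0.0032−-0.1803z; -0.4505x+-0.1686y = -0.0127−-0.2487z
Cramer: x(z) = 0.0191-0.4701z;  y(z) = 0.0241-0.2188z
into |P−centre ₁|² = l²: 1.2689z² + 0.0858z + -0.1339 = 0;  Δ = 0.6872;  z = -0.3604 or 0.2929 → z<0 root = -0.3604
x = 0.1886, y = 0.1030

(0.1886, 0.1030, -0.3604)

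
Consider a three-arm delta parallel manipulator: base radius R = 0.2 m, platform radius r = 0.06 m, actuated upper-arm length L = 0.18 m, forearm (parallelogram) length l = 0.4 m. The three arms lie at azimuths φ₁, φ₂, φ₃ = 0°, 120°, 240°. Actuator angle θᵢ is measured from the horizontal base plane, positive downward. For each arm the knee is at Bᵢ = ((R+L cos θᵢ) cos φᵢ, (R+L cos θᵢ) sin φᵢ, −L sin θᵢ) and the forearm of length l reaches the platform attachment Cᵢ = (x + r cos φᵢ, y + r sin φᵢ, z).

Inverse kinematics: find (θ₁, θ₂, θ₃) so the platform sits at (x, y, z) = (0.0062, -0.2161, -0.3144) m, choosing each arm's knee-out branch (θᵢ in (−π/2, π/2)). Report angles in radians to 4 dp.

θ₁ = 0.6981, θ₂ = 1.3965, θ₃ = -0.2615

rotate P by −φ1: (0.0062, -0.2161, -0.3144)
  A cos θ + B sin θ = C:  0.1338·cos θ + -0.3144·sin θ = -0.0996
  θ1 = atan2(B,A) + arccos(C/0.3417) = 0.6981
φ2=120.0° → target in arm frame (-0.1902, 0.1027)
  A=0.3302, B=-0.3144, C=(l²−L²−A²−y'²−z²)/(2L)=-0.2524
  √(A²+B²)=0.4560;  θ2 = -0.7608+2.1573 ≈ 1.3965
φ3=240.0° → target in arm frame (0.1840, 0.1134)
  A=-0.0440, B=-0.3144, C=(l²−L²−A²−y'²−z²)/(2L)=0.0387
  θ3 = atan2(B,A) + arccos(C/0.3175) = -0.2615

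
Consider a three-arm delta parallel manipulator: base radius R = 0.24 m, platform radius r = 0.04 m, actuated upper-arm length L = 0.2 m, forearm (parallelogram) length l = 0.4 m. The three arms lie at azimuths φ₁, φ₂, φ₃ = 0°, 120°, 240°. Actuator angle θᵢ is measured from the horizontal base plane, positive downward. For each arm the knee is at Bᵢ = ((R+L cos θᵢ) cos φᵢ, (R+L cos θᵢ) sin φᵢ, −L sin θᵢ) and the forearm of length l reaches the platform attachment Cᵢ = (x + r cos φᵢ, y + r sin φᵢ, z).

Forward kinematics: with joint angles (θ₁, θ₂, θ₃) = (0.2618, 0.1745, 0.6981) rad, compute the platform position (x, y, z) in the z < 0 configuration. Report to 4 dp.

φ1=0.0°: virtual centre (0.3932, 0.0000, -0.0518), radius l
arm 2 at φ=120.0°: (R−r)+L cos θ2 = 0.3970;  S2 = (-0.1985, 0.3438, -0.0347)
φ3=240.0°: virtual centre (-0.1766, -0.3059, -0.1286), radius l
|S₂|²−|S₁|² = 0.0015;  |S₃|²−|S₁|² = -0.0160
linear system: -1.1833x+0.6876y = 0.0015−0.0341z; -1.1396x+-0.6118y = -0.0160−-0.1536z
Cramer: x(z) = 0.0067-0.0562z;  y(z) = 0.0137-0.1463z
quadratic in z: (1.0246)z²+(0.1430)z+(-0.0077)=0, √Δ=0.2284 → z ∈ {-0.1813, 0.0417}; z = -0.1813 (taking z<0)
x = 0.0169, y = 0.0402

(0.0169, 0.0402, -0.1813)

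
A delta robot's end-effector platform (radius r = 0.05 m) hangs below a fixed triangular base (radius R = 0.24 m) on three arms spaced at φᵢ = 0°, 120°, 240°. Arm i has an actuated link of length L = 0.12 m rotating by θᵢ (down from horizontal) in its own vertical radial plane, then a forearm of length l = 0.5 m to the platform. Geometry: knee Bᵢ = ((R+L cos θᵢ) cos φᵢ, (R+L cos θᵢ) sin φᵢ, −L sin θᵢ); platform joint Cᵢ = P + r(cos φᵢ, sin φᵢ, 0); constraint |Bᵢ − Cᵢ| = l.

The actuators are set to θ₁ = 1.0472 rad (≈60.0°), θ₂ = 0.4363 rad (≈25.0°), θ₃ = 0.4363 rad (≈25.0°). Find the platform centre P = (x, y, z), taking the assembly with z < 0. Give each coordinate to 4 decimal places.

(-0.0863, 0.0000, -0.4739)

φ1=0.0°: virtual centre (0.2500, 0.0000, -0.1039), radius l
centre 2 = (0.2988·cos120.0°, 0.2988·sin120.0°, -0.0507) = (-0.1494, 0.2587, -0.0507)
φ3=240.0°: virtual centre (-0.1494, -0.2587, -0.0507), radius l
|centre ₂|²−|centre ₁|² = 0.0185;  |centre ₃|²−|centre ₁|² = 0.0185
plane₁₂: -0.7988x+0.5175y+0.1064z = 0.0185
Cramer: x(z) = -0.0232+0.1332z;  y(z) = 0.0000-0.0000z
into |P−centre ₁|² = l²: 1.0178z² + 0.1350z + -0.1646 = 0;  Δ = 0.6882;  z = -0.4739 or 0.3412 → z<0 root = -0.4739
x = -0.0863, y = 0.0000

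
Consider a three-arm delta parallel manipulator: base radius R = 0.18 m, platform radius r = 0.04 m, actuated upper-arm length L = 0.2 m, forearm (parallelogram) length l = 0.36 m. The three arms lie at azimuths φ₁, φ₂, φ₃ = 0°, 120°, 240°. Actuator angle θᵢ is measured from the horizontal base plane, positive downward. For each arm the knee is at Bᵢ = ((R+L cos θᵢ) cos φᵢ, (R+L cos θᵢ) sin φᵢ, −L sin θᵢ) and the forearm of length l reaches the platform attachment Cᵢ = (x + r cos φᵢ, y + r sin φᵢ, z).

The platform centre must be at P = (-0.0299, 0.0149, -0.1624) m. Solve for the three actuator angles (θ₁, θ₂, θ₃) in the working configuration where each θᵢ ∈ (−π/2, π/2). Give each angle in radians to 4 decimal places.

rotate P by −φ1: (-0.0299, 0.0149, -0.1624)
  A=0.1699, B=-0.1624, C=(l²−L²−A²−y'²−z²)/(2L)=0.0853
  γ=atan2(-0.1624,0.1699)=-0.7628;  ψ=arccos(0.3631)=1.1992;  θ1=γ+ψ≈0.4363
φ2=120.0° → target in arm frame (0.0279, 0.0184)
  A=0.1121, B=-0.1624, C=(l²−L²−A²−y'²−z²)/(2L)=0.1258
  γ=atan2(-0.1624,0.1121)=-0.9664;  ψ=arccos(0.6373)=0.8798;  θ2=γ+ψ≈-0.0866
arm 3 (φ=240.0°): x'=0.0020, y'=-0.0333
  A=0.1380, B=-0.1624, C=(l²−L²−A²−y'²−z²)/(2L)=0.1077
  θ3 = atan2(B,A) + arccos(C/0.2131) = 0.1743

θ₁ = 0.4363, θ₂ = -0.0866, θ₃ = 0.1743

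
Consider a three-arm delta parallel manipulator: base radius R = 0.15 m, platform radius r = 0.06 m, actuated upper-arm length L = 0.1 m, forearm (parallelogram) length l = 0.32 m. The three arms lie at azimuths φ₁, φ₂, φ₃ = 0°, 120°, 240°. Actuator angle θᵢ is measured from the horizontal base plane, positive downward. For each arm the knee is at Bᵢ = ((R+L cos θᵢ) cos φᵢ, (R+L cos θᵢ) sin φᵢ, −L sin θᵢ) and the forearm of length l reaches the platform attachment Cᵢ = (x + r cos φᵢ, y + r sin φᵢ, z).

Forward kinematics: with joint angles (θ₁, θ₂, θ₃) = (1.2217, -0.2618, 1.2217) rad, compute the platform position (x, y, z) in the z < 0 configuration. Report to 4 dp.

O1 = (0.1242·cos0.0°, 0.1242·sin0.0°, -0.0940) = (0.1242, 0.0000, -0.0940)
φ2=120.0°: virtual centre (-0.0933, 0.1616, 0.0259), radius l
O3 = (0.1242·cos240.0°, 0.1242·sin240.0°, -0.0940) = (-0.0621, -0.1076, -0.0940)
|O₂|²−|O₁|² = 0.0112;  |O₃|²−|O₁|² = 0.0000
linear system: -0.4350x+0.3232y = 0.0112−0.2397z; -0.3726x+-0.2151y = 0.0000−0.0000z
Cramer: x(z) = -0.0113+0.2410z;  y(z) = 0.0196-0.4174z
sphere 1 gives Az²+Bz+C=0 with A=1.2322, B=0.1063, C=-0.0748;  B²−4AC=0.3801;  roots -0.2933, 0.2070;  negative root z = -0.2933
x = -0.0820, y = 0.1420

(-0.0820, 0.1420, -0.2933)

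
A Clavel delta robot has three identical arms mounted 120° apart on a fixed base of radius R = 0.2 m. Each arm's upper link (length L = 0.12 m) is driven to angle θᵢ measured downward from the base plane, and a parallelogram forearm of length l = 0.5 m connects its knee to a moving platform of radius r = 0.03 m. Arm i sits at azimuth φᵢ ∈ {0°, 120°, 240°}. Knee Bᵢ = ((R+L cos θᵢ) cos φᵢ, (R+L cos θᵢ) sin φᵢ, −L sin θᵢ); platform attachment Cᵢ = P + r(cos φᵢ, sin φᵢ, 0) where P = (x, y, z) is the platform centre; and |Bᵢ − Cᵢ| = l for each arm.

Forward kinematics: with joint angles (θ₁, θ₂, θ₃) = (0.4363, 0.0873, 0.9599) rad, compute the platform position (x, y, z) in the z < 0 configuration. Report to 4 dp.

(0.0159, 0.1084, -0.4620)

φ1=0.0°: virtual centre (0.2788, 0.0000, -0.0507), radius l
φ2=120.0°: virtual centre (-0.1448, 0.2508, -0.0105), radius l
arm 3 at φ=240.0°: (R−r)+L cos θ3 = 0.2388;  O3 = (-0.1194, -0.2068, -0.0983)
|O₂|²−|O₁|² = 0.0037;  |O₃|²−|O₁|² = -0.0136
[-0.8471 0.5015 0.0805]·P = 0.0037;  [-0.7963 -0.4137 -0.0952]·P = -0.0136
Cramer: x(z) = 0.0071-0.0192z;  y(z) = 0.0192-0.1930z
quadratic in z: (1.0376)z²+(0.1045)z+(-0.1732)=0, √Δ=0.8544 → z ∈ {-0.4620, 0.3614}; z = -0.4620 (taking z<0)
x = 0.0159, y = 0.1084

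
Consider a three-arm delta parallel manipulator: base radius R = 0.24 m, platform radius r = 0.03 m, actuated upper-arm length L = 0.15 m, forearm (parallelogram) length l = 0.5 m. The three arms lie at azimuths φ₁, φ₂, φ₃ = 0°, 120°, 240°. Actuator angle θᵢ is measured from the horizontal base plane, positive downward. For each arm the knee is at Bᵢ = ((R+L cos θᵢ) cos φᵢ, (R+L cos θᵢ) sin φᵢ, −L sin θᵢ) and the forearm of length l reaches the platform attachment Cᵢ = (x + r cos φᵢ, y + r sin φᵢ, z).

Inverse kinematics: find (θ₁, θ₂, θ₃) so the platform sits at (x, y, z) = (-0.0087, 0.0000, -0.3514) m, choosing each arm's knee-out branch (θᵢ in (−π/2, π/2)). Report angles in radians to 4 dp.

φ1=0.0° → target in arm frame (-0.0087, 0.0000)
  A cos θ + B sin θ = C:  0.2187·cos θ + -0.3514·sin θ = 0.1873
  γ=atan2(-0.3514,0.2187)=-1.0141;  ψ=arccos(0.4525)=1.1012;  θ1=γ+ψ≈0.0871
rotate P by −φ2: (0.0043, 0.0075, -0.3514)
  e−x'=0.2056;  (l²−L²−(e−x')²−y'²−z²)/2L = 0.2056
  θ2 = atan2(B,A) + arccos(C/0.4072) = 0.0002
φ3=240.0° → target in arm frame (0.0044, -0.0075)
  A cos θ + B sin θ = C:  0.2056·cos θ + -0.3514·sin θ = 0.2056
  θ3 = atan2(B,A) + arccos(C/0.4072) = 0.0002

θ₁ = 0.0871, θ₂ = 0.0002, θ₃ = 0.0002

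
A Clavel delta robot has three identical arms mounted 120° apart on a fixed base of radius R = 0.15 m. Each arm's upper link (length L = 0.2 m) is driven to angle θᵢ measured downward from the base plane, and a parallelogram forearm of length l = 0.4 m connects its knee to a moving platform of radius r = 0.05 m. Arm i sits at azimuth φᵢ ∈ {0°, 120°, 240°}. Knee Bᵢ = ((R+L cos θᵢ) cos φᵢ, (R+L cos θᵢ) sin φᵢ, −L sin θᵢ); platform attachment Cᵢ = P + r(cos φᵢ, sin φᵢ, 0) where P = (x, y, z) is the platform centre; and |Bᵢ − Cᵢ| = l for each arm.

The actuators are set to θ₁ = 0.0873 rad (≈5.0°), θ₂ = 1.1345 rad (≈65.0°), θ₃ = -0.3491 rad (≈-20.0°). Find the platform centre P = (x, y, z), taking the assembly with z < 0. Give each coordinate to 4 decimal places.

arm 1 at φ=0.0°: ρ1 = 0.2992;  centre 1 = (0.2992, 0.0000, -0.0174)
φ2=120.0°: virtual centre (-0.0923, 0.1598, -0.1813), radius l
arm 3 at φ=240.0°: ρ3 = 0.2879;  centre 3 = (-0.1440, -0.2494, 0.0684)
|centre ₂|²−|centre ₁|² = -0.0229;  |centre ₃|²−|centre ₁|² = -0.0023
[-0.7830 0.3196 -0.3277]·P = -0.0229;  [-0.8864 -0.4987 0.1717]·P = -0.0023
det = 0.6738;  x = 0.0181+-0.1611z,  y = -0.0276+0.6306z
sphere 1 gives Az²+Bz+C=0 with A=1.4236, B=0.0907, C=-0.0799;  B²−4AC=0.4630;  roots -0.2709, 0.2071;  negative root z = -0.2709
x = 0.0617, y = -0.1984

(0.0617, -0.1984, -0.2709)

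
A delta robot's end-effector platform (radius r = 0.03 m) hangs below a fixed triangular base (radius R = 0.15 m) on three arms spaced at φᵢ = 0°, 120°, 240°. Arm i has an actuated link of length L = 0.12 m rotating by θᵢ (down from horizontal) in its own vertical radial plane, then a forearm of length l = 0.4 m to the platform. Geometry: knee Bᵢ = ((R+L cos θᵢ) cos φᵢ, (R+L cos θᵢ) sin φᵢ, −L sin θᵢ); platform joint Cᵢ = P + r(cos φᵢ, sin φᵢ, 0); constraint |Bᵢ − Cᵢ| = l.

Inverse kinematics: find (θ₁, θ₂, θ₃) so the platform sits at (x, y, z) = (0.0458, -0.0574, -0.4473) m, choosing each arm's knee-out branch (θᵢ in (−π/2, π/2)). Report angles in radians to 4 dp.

θ₁ = 0.7850, θ₂ = 1.3085, θ₃ = 0.8724

arm 1 (φ=0.0°): x'=0.0458, y'=-0.0574
  A=0.0742, B=-0.4473, C=(l²−L²−A²−y'²−z²)/(2L)=-0.2637
  γ=atan2(-0.4473,0.0742)=-1.4064;  ψ=arccos(-0.5815)=2.1914;  θ1=γ+ψ≈0.7850
rotate P by −φ2: (-0.0726, -0.0110, -0.4473)
  A=0.1926, B=-0.4473, C=(l²−L²−A²−y'²−z²)/(2L)=-0.3821
  √(A²+B²)=0.4870;  θ2 = -1.1642+2.4727 ≈ 1.3085
rotate P by −φ3: (0.0268, 0.0684, -0.4473)
  A=0.0932, B=-0.4473, C=(l²−L²−A²−y'²−z²)/(2L)=-0.2826
  γ=atan2(-0.4473,0.0932)=-1.3654;  ψ=arccos(-0.6186)=2.2378;  θ3=γ+ψ≈0.8724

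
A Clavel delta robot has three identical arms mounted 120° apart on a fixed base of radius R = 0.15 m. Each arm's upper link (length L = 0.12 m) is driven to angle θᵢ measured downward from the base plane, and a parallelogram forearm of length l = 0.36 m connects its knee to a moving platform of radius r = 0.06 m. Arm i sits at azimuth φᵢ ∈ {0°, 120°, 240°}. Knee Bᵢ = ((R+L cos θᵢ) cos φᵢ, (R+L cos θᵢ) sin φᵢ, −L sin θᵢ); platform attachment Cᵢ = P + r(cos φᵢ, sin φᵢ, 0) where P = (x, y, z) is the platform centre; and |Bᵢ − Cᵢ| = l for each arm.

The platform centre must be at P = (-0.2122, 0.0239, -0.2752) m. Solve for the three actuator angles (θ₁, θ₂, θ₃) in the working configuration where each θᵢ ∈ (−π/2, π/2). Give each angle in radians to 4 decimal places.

φ1=0.0° → target in arm frame (-0.2122, 0.0239)
  e−x'=0.3022;  (l²−L²−(e−x')²−y'²−z²)/2L = -0.2185
  √(A²+B²)=0.4087;  θ1 = -0.7387+2.1347 ≈ 1.3960
arm 2 (φ=120.0°): x'=0.1268, y'=0.1718
  A=-0.0368, B=-0.2752, C=(l²−L²−A²−y'²−z²)/(2L)=0.0358
  θ2 = atan2(B,A) + arccos(C/0.2776) = -0.2622
arm 3 (φ=240.0°): x'=0.0854, y'=-0.1957
  A=0.0046, B=-0.2752, C=(l²−L²−A²−y'²−z²)/(2L)=0.0047
  θ3 = atan2(B,A) + arccos(C/0.2752) = -0.0005

θ₁ = 1.3960, θ₂ = -0.2622, θ₃ = -0.0005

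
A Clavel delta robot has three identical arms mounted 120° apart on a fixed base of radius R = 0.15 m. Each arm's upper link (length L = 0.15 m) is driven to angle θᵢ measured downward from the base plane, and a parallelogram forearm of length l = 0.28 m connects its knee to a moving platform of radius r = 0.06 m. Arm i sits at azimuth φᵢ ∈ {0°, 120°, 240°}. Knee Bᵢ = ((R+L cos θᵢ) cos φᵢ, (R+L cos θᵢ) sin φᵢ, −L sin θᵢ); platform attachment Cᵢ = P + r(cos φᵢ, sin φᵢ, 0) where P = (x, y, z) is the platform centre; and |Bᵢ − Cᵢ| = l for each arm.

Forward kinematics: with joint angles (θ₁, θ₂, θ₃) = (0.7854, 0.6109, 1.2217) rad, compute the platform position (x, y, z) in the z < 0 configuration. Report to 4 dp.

(0.0228, 0.0794, -0.3112)

φ1=0.0°: virtual centre (0.1961, 0.0000, -0.1061), radius l
centre 2 = (0.2129·cos120.0°, 0.2129·sin120.0°, -0.0860) = (-0.1064, 0.1844, -0.0860)
arm 3 at φ=240.0°: e+L cos θ3 = 0.1413;  centre 3 = (-0.0707, -0.1224, -0.1410)
subtract pairs → two planes through P
plane₁₂: -0.6050x+0.3687y+0.0401z = 0.0030
det = 0.3448;  x = 0.0084+-0.0462z,  y = 0.0220+-0.1844z
quadratic in z: (1.0361)z²+(0.2214)z+(-0.0314)=0, √Δ=0.4235 → z ∈ {-0.3112, 0.0975}; z = -0.3112 (taking z<0)
x = 0.0228, y = 0.0794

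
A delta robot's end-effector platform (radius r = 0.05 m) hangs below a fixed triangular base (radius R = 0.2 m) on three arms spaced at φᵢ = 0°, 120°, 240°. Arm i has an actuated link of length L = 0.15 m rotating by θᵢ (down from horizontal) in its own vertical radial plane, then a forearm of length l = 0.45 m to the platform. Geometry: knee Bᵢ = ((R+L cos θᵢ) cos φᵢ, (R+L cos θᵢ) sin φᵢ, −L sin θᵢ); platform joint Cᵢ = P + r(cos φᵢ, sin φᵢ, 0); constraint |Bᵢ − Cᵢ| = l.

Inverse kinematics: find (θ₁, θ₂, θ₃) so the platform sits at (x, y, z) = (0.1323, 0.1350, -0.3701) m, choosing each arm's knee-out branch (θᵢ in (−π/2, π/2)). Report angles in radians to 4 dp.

θ₁ = -0.1743, θ₂ = 0.2617, θ₃ = 1.2214

arm 1 (φ=0.0°): x'=0.1323, y'=0.1350
  A=0.0177, B=-0.3701, C=(l²−L²−A²−y'²−z²)/(2L)=0.0816
  √(A²+B²)=0.3705;  θ1 = -1.5230+1.3487 ≈ -0.1743
φ2=120.0° → target in arm frame (0.0508, -0.1821)
  A cos θ + B sin θ = C:  0.0992·cos θ + -0.3701·sin θ = 0.0001
  γ=atan2(-0.3701,0.0992)=-1.3088;  ψ=arccos(0.0002)=1.5706;  θ2=γ+ψ≈0.2617
rotate P by −φ3: (-0.1831, 0.0471, -0.3701)
  e−x'=0.3331;  (l²−L²−(e−x')²−y'²−z²)/2L = -0.2337
  γ=atan2(-0.3701,0.3331)=-0.8380;  ψ=arccos(-0.4694)=2.0595;  θ3=γ+ψ≈1.2214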